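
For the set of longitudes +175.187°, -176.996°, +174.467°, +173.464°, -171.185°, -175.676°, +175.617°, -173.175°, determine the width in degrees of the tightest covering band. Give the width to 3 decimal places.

15.351°

Sort the longitudes: -176.996°, -175.676°, -173.175°, -171.185°, +173.464°, +174.467°, +175.187°, +175.617°.
Eastward gaps between consecutive values (wrapping around): 1.320°, 2.501°, 1.990°, 344.649°, 1.003°, 0.720°, 0.430°, 7.387°.
Largest gap = 344.649° ⇒ minimal covering band is its complement: 360° − 344.649° = 15.351°.
Band runs from +173.464° eastward to -171.185°, crossing the antimeridian.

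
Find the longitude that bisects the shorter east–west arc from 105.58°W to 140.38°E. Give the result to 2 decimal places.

162.60°W

Signed shortest Δλ from -105.58° to +140.38° is -114.04°.
Midpoint longitude = -105.58° + (-114.04°)/2 = -105.58° − 57.02° = -162.60°.
(The naïve average (-105.58 + +140.38)/2 = 17.4° is on the wrong side of the globe.)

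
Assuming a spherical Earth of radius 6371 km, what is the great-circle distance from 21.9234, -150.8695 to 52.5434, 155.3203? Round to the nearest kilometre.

5669 km

Δλ = 155.3203 − -150.8695 = 306.1898°; wrapped into (−180°, 180°]: -53.8102°.
Δφ = 52.5434 − 21.9234 = 30.6200°.
a = sin²(Δφ/2) + cos φ₁ · cos φ₂ · sin²(Δλ/2) = 0.185245.
c = 2·atan2(√a, √(1−a)) = 0.88987 rad → d = 6371·c ≈ 5669.38 km.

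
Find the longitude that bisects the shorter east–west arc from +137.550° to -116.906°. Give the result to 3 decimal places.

-169.678°

Signed shortest Δλ from +137.550° to -116.906° is +105.544°.
Midpoint longitude = +137.550° + (+105.544°)/2 = +137.550° + 52.772° = +190.322°.
Normalise into (−180°, 180°]: -169.678°.
(The naïve average (+137.550 + -116.906)/2 = 10.322° is on the wrong side of the globe.)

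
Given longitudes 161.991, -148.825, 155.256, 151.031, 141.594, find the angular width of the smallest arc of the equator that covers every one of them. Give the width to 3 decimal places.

Sort the longitudes: -148.825°, +141.594°, +151.031°, +155.256°, +161.991°.
Eastward gaps between consecutive values (wrapping around): 290.419°, 9.437°, 4.225°, 6.735°, 49.184°.
Largest gap = 290.419° ⇒ minimal covering band is its complement: 360° − 290.419° = 69.581°.
Band runs from +141.594° eastward to -148.825°, crossing the antimeridian.

69.581°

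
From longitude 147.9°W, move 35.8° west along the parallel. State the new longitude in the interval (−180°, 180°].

176.3°E

Start at -147.9°; shift −35.8° → -183.7°.
-183.7° lies outside (−180°, 180°]; add 360° → +176.3°.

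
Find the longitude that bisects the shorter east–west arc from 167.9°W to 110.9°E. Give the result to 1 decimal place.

151.5°E

Signed shortest Δλ from -167.9° to +110.9° is -81.2°.
Midpoint longitude = -167.9° + (-81.2°)/2 = -167.9° − 40.6° = -208.5°.
Normalise into (−180°, 180°]: +151.5°.
(The naïve average (-167.9 + +110.9)/2 = -28.5° is on the wrong side of the globe.)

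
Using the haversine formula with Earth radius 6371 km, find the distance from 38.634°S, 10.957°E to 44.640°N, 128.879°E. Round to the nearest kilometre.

Δλ = 128.879 − 10.957 = 117.922°.
Δφ = 44.640 − -38.634 = 83.274°.
a = sin²(Δφ/2) + cos φ₁ · cos φ₂ · sin²(Δλ/2) = 0.849483.
c = 2·atan2(√a, √(1−a)) = 2.34475 rad → d = 6371·c ≈ 14938.39 km.

14938 km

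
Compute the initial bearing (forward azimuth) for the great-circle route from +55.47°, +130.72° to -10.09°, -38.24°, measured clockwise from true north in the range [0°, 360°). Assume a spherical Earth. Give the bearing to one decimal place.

344.9°

Δλ = -38.24 − 130.72 = -168.96°.
θ = atan2( sin Δλ · cos φ₂ , cos φ₁ · sin φ₂ − sin φ₁ · cos φ₂ · cos Δλ )
  = atan2(-0.18853, 0.69677) = -15.141° → normalised to [0°, 360°): 344.859°.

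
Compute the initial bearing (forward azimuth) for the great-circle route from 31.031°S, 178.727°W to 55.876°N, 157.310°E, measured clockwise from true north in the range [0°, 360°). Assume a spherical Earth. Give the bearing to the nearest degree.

Δλ = 157.310 − -178.727 = 336.037°; wrapped into (−180°, 180°]: -23.963°.
θ = atan2( sin Δλ · cos φ₂ , cos φ₁ · sin φ₂ − sin φ₁ · cos φ₂ · cos Δλ )
  = atan2(-0.22784, 0.97362) = -13.171° → normalised to [0°, 360°): 346.829°.

347°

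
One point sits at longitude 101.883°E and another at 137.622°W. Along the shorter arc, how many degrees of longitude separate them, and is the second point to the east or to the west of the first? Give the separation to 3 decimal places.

120.495° east

Raw difference: -137.622 − 101.883 = -239.505°.
Normalise into (−180°, 180°]: -239.505° + 360° = 120.495°.
Positive ⇒ the second point lies to the east; separation 120.495°.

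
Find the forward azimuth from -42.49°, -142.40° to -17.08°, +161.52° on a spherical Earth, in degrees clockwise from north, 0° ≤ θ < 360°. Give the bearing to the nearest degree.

Δλ = 161.52 − -142.40 = 303.92°; wrapped into (−180°, 180°]: -56.08°.
θ = atan2( sin Δλ · cos φ₂ , cos φ₁ · sin φ₂ − sin φ₁ · cos φ₂ · cos Δλ )
  = atan2(-0.79322, 0.14373) = -79.730° → normalised to [0°, 360°): 280.270°.

280°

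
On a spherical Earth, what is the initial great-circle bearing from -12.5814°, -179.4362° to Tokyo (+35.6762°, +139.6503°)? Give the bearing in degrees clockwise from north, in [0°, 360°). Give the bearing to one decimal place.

Δλ = 139.6503 − -179.4362 = 319.0865°; wrapped into (−180°, 180°]: -40.9135°.
θ = atan2( sin Δλ · cos φ₂ , cos φ₁ · sin φ₂ − sin φ₁ · cos φ₂ · cos Δλ )
  = atan2(-0.53201, 0.70292) = -37.120° → normalised to [0°, 360°): 322.880°.

322.9°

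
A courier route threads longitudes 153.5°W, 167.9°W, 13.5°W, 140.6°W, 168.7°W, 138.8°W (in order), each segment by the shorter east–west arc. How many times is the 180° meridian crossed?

Leg 1: -153.5° → -167.9°, shortest Δλ = -14.4° (west) — does not cross 180°.
Leg 2: -167.9° → -13.5°, shortest Δλ = 154.4° (east) — does not cross 180°.
Leg 3: -13.5° → -140.6°, shortest Δλ = -127.1° (west) — does not cross 180°.
Leg 4: -140.6° → -168.7°, shortest Δλ = -28.1° (west) — does not cross 180°.
Leg 5: -168.7° → -138.8°, shortest Δλ = 29.9° (east) — does not cross 180°.
Total crossings: 0.

0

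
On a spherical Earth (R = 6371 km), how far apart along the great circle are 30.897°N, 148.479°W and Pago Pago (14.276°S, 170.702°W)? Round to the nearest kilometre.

5556 km

Δλ = -170.702 − -148.479 = -22.223°.
Δφ = -14.276 − 30.897 = -45.173°.
a = sin²(Δφ/2) + cos φ₁ · cos φ₂ · sin²(Δλ/2) = 0.178402.
c = 2·atan2(√a, √(1−a)) = 0.87213 rad → d = 6371·c ≈ 5556.34 km.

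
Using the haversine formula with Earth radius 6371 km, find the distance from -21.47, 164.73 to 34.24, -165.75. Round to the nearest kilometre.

6937 km

Δλ = -165.75 − 164.73 = -330.48°; wrapped into (−180°, 180°]: 29.52°.
Δφ = 34.24 − -21.47 = 55.71°.
a = sin²(Δφ/2) + cos φ₁ · cos φ₂ · sin²(Δλ/2) = 0.268244.
c = 2·atan2(√a, √(1−a)) = 1.08884 rad → d = 6371·c ≈ 6937.02 km.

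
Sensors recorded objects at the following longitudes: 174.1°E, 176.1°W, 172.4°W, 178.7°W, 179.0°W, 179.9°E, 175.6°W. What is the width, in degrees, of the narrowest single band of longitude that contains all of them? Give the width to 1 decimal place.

Sort the longitudes: -179.0°, -178.7°, -176.1°, -175.6°, -172.4°, +174.1°, +179.9°.
Eastward gaps between consecutive values (wrapping around): 0.3°, 2.6°, 0.5°, 3.2°, 346.5°, 5.8°, 1.1°.
Largest gap = 346.5° ⇒ minimal covering band is its complement: 360° − 346.5° = 13.5°.
Band runs from +174.1° eastward to -172.4°, crossing the antimeridian.

13.5°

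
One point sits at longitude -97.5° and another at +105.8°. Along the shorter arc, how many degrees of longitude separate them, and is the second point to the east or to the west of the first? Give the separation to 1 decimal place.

156.7° west

Raw difference: 105.8 − -97.5 = 203.3°.
Normalise into (−180°, 180°]: 203.3° − 360° = -156.7°.
Negative ⇒ the second point lies to the west; separation 156.7°.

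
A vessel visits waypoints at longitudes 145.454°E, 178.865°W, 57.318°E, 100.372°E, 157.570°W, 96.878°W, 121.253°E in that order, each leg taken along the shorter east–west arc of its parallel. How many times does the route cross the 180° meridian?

Leg 1: +145.454° → -178.865°, shortest Δλ = 35.681° (east) — crosses 180°.
Leg 2: -178.865° → +57.318°, shortest Δλ = -123.817° (west) — crosses 180°.
Leg 3: +57.318° → +100.372°, shortest Δλ = 43.054° (east) — does not cross 180°.
Leg 4: +100.372° → -157.570°, shortest Δλ = 102.058° (east) — crosses 180°.
Leg 5: -157.570° → -96.878°, shortest Δλ = 60.692° (east) — does not cross 180°.
Leg 6: -96.878° → +121.253°, shortest Δλ = -141.869° (west) — crosses 180°.
Total crossings: 4.

4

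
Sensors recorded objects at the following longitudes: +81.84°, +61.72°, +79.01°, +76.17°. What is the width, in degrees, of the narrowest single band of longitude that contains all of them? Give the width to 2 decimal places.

20.12°

Sort the longitudes: +61.72°, +76.17°, +79.01°, +81.84°.
Eastward gaps between consecutive values (wrapping around): 14.45°, 2.84°, 2.83°, 339.88°.
Largest gap = 339.88° ⇒ minimal covering band is its complement: 360° − 339.88° = 20.12°.
Band runs from +61.72° eastward to +81.84°.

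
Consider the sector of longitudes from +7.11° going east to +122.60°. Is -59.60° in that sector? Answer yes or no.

No

Band width going east from +7.11° to +122.60°: ((122.60 − 7.11) mod 360) = 115.49°.
Offset of -59.60° east of the west edge: ((-59.60 − 7.11) mod 360) = 293.29°.
293.29° > 115.49° ⇒ outside.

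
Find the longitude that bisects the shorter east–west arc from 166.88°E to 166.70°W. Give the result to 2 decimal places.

Signed shortest Δλ from +166.88° to -166.70° is +26.42°.
Midpoint longitude = +166.88° + (+26.42°)/2 = +166.88° + 13.21° = +180.09°.
Normalise into (−180°, 180°]: -179.91°.
(The naïve average (+166.88 + -166.70)/2 = 0.09° is on the wrong side of the globe.)

179.91°W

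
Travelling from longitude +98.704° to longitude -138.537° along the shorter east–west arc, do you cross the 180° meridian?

Naïve |-138.537 − 98.704| = 237.241° > 180°, so the shorter arc goes the other way round — across 180°.
Signed shortest Δλ = ((-138.537 − 98.704 + 180) mod 360) − 180 = 122.759°.
Going east by 122.759° from +98.704° passes through 180° before reaching -138.537°.

Yes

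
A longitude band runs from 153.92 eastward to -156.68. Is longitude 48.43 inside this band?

Band width going east from +153.92° to -156.68°: ((-156.68 − 153.92) mod 360) = 49.40°.
Offset of +48.43° east of the west edge: ((48.43 − 153.92) mod 360) = 254.51°.
254.51° > 49.40° ⇒ outside.

No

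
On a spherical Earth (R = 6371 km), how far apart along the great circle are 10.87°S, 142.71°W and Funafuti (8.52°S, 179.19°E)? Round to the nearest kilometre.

4182 km

Δλ = 179.19 − -142.71 = 321.90°; wrapped into (−180°, 180°]: -38.10°.
Δφ = -8.52 − -10.87 = 2.35°.
a = sin²(Δφ/2) + cos φ₁ · cos φ₂ · sin²(Δλ/2) = 0.103887.
c = 2·atan2(√a, √(1−a)) = 0.65635 rad → d = 6371·c ≈ 4181.59 km.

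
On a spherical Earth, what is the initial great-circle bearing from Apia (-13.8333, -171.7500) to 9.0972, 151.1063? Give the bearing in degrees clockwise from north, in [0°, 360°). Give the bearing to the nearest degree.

300°

Δλ = 151.1063 − -171.7500 = 322.8563°; wrapped into (−180°, 180°]: -37.1437°.
θ = atan2( sin Δλ · cos φ₂ , cos φ₁ · sin φ₂ − sin φ₁ · cos φ₂ · cos Δλ )
  = atan2(-0.59622, 0.34172) = -60.181° → normalised to [0°, 360°): 299.819°.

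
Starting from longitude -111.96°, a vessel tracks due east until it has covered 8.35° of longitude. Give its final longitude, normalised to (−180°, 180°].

Start at -111.96°; shift +8.35° → -103.61°.
-103.61° already lies in (−180°, 180°].

-103.61°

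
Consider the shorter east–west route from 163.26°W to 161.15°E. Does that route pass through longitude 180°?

Naïve |161.15 − -163.26| = 324.41° > 180°, so the shorter arc goes the other way round — across 180°.
Signed shortest Δλ = ((161.15 − -163.26 + 180) mod 360) − 180 = -35.59°.
Going west by 35.59° from -163.26° passes through 180° before reaching +161.15°.

Yes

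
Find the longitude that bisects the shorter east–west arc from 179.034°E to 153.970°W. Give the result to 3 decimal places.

Signed shortest Δλ from +179.034° to -153.970° is +26.996°.
Midpoint longitude = +179.034° + (+26.996°)/2 = +179.034° + 13.498° = +192.532°.
Normalise into (−180°, 180°]: -167.468°.
(The naïve average (+179.034 + -153.970)/2 = 12.532° is on the wrong side of the globe.)

167.468°W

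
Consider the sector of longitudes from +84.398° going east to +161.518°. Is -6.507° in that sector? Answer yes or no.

Band width going east from +84.398° to +161.518°: ((161.518 − 84.398) mod 360) = 77.120°.
Offset of -6.507° east of the west edge: ((-6.507 − 84.398) mod 360) = 269.095°.
269.095° > 77.120° ⇒ outside.

No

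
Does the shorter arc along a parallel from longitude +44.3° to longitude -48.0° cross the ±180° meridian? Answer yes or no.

Signed shortest Δλ = ((-48.0 − 44.3 + 180) mod 360) − 180 = -92.3°.
Going west by 92.3° from +44.3° reaches -48.0° without touching 180°.

No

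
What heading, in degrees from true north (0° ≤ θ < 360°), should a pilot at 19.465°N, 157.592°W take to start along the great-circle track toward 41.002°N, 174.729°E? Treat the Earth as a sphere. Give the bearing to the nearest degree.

Δλ = 174.729 − -157.592 = 332.321°; wrapped into (−180°, 180°]: -27.679°.
θ = atan2( sin Δλ · cos φ₂ , cos φ₁ · sin φ₂ − sin φ₁ · cos φ₂ · cos Δλ )
  = atan2(-0.35057, 0.39588) = -41.526° → normalised to [0°, 360°): 318.474°.

318°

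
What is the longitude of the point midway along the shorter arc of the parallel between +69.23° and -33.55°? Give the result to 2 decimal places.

+17.84°

Signed shortest Δλ from +69.23° to -33.55° is -102.78°.
Midpoint longitude = +69.23° + (-102.78°)/2 = +69.23° − 51.39° = +17.84°.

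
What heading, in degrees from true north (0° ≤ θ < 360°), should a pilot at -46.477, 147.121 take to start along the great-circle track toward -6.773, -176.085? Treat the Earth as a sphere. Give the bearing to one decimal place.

50.2°

Δλ = -176.085 − 147.121 = -323.206°; wrapped into (−180°, 180°]: 36.794°.
θ = atan2( sin Δλ · cos φ₂ , cos φ₁ · sin φ₂ − sin φ₁ · cos φ₂ · cos Δλ )
  = atan2(0.59476, 0.49539) = 50.208° → normalised to [0°, 360°): 50.208°.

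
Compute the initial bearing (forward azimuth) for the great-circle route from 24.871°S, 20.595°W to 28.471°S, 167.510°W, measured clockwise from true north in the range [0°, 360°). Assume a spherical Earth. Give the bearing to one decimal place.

212.9°

Δλ = -167.510 − -20.595 = -146.915°.
θ = atan2( sin Δλ · cos φ₂ , cos φ₁ · sin φ₂ − sin φ₁ · cos φ₂ · cos Δλ )
  = atan2(-0.47986, -0.74227) = -147.118° → normalised to [0°, 360°): 212.882°.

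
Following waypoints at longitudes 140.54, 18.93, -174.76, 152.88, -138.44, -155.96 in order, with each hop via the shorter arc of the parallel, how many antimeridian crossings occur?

3

Leg 1: +140.54° → +18.93°, shortest Δλ = -121.61° (west) — does not cross 180°.
Leg 2: +18.93° → -174.76°, shortest Δλ = 166.31° (east) — crosses 180°.
Leg 3: -174.76° → +152.88°, shortest Δλ = -32.36° (west) — crosses 180°.
Leg 4: +152.88° → -138.44°, shortest Δλ = 68.68° (east) — crosses 180°.
Leg 5: -138.44° → -155.96°, shortest Δλ = -17.52° (west) — does not cross 180°.
Total crossings: 3.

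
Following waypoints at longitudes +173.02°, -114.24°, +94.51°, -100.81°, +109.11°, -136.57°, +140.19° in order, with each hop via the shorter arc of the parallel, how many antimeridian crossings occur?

Leg 1: +173.02° → -114.24°, shortest Δλ = 72.74° (east) — crosses 180°.
Leg 2: -114.24° → +94.51°, shortest Δλ = -151.25° (west) — crosses 180°.
Leg 3: +94.51° → -100.81°, shortest Δλ = 164.68° (east) — crosses 180°.
Leg 4: -100.81° → +109.11°, shortest Δλ = -150.08° (west) — crosses 180°.
Leg 5: +109.11° → -136.57°, shortest Δλ = 114.32° (east) — crosses 180°.
Leg 6: -136.57° → +140.19°, shortest Δλ = -83.24° (west) — crosses 180°.
Total crossings: 6.

6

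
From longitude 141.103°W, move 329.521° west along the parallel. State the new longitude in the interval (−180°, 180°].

Start at -141.103°; shift −329.521° → -470.624°.
-470.624° lies outside (−180°, 180°]; add 360° → -110.624°.

110.624°W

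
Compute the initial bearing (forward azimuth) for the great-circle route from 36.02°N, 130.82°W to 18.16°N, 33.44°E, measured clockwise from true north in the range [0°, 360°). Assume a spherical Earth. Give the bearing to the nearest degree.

18°

Δλ = 33.44 − -130.82 = 164.26°.
θ = atan2( sin Δλ · cos φ₂ , cos φ₁ · sin φ₂ − sin φ₁ · cos φ₂ · cos Δλ )
  = atan2(0.25776, 0.78991) = 18.072° → normalised to [0°, 360°): 18.072°.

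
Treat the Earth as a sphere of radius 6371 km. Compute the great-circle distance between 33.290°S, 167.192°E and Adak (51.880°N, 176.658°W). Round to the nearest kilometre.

9601 km

Δλ = -176.658 − 167.192 = -343.850°; wrapped into (−180°, 180°]: 16.150°.
Δφ = 51.880 − -33.290 = 85.170°.
a = sin²(Δφ/2) + cos φ₁ · cos φ₂ · sin²(Δλ/2) = 0.468082.
c = 2·atan2(√a, √(1−a)) = 1.50692 rad → d = 6371·c ≈ 9600.57 km.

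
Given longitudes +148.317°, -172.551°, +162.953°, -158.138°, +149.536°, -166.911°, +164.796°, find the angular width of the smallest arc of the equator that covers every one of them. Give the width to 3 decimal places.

Sort the longitudes: -172.551°, -166.911°, -158.138°, +148.317°, +149.536°, +162.953°, +164.796°.
Eastward gaps between consecutive values (wrapping around): 5.640°, 8.773°, 306.455°, 1.219°, 13.417°, 1.843°, 22.653°.
Largest gap = 306.455° ⇒ minimal covering band is its complement: 360° − 306.455° = 53.545°.
Band runs from +148.317° eastward to -158.138°, crossing the antimeridian.

53.545°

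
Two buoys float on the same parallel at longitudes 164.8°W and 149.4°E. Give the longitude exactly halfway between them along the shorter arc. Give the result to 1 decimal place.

172.3°E

Signed shortest Δλ from -164.8° to +149.4° is -45.8°.
Midpoint longitude = -164.8° + (-45.8°)/2 = -164.8° − 22.9° = -187.7°.
Normalise into (−180°, 180°]: +172.3°.
(The naïve average (-164.8 + +149.4)/2 = -7.7° is on the wrong side of the globe.)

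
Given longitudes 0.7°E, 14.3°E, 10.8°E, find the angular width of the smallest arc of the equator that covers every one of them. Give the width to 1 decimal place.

Sort the longitudes: +0.7°, +10.8°, +14.3°.
Eastward gaps between consecutive values (wrapping around): 10.1°, 3.5°, 346.4°.
Largest gap = 346.4° ⇒ minimal covering band is its complement: 360° − 346.4° = 13.6°.
Band runs from +0.7° eastward to +14.3°.

13.6°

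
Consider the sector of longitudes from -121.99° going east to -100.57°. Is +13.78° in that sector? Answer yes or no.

No

Band width going east from -121.99° to -100.57°: ((-100.57 − -121.99) mod 360) = 21.42°.
Offset of +13.78° east of the west edge: ((13.78 − -121.99) mod 360) = 135.77°.
135.77° > 21.42° ⇒ outside.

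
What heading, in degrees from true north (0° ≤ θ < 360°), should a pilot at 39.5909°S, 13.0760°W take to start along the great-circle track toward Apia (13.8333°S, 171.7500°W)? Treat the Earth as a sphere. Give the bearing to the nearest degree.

Δλ = -171.7500 − -13.0760 = -158.6740°.
θ = atan2( sin Δλ · cos φ₂ , cos φ₁ · sin φ₂ − sin φ₁ · cos φ₂ · cos Δλ )
  = atan2(-0.35313, -0.76070) = -155.099° → normalised to [0°, 360°): 204.901°.

205°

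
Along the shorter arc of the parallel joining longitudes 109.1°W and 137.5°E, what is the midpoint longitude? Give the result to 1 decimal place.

165.8°W

Signed shortest Δλ from -109.1° to +137.5° is -113.4°.
Midpoint longitude = -109.1° + (-113.4°)/2 = -109.1° − 56.7° = -165.8°.
(The naïve average (-109.1 + +137.5)/2 = 14.2° is on the wrong side of the globe.)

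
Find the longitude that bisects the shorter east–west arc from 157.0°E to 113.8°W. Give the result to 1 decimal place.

Signed shortest Δλ from +157.0° to -113.8° is +89.2°.
Midpoint longitude = +157.0° + (+89.2°)/2 = +157.0° + 44.6° = +201.6°.
Normalise into (−180°, 180°]: -158.4°.
(The naïve average (+157.0 + -113.8)/2 = 21.6° is on the wrong side of the globe.)

158.4°W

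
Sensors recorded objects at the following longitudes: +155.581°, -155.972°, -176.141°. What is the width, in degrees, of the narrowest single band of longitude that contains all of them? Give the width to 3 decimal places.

48.447°

Sort the longitudes: -176.141°, -155.972°, +155.581°.
Eastward gaps between consecutive values (wrapping around): 20.169°, 311.553°, 28.278°.
Largest gap = 311.553° ⇒ minimal covering band is its complement: 360° − 311.553° = 48.447°.
Band runs from +155.581° eastward to -155.972°, crossing the antimeridian.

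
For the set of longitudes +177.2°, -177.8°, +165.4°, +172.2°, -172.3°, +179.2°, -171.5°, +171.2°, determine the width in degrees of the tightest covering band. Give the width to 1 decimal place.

23.1°

Sort the longitudes: -177.8°, -172.3°, -171.5°, +165.4°, +171.2°, +172.2°, +177.2°, +179.2°.
Eastward gaps between consecutive values (wrapping around): 5.5°, 0.8°, 336.9°, 5.8°, 1.0°, 5.0°, 2.0°, 3.0°.
Largest gap = 336.9° ⇒ minimal covering band is its complement: 360° − 336.9° = 23.1°.
Band runs from +165.4° eastward to -171.5°, crossing the antimeridian.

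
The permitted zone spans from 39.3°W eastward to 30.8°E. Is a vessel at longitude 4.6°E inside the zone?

Yes

Band width going east from -39.3° to +30.8°: ((30.8 − -39.3) mod 360) = 70.1°.
Offset of +4.6° east of the west edge: ((4.6 − -39.3) mod 360) = 43.9°.
43.9° ≤ 70.1° ⇒ inside.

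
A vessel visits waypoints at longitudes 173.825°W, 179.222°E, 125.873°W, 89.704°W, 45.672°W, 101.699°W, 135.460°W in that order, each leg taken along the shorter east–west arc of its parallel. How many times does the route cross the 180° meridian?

2

Leg 1: -173.825° → +179.222°, shortest Δλ = -6.953° (west) — crosses 180°.
Leg 2: +179.222° → -125.873°, shortest Δλ = 54.905° (east) — crosses 180°.
Leg 3: -125.873° → -89.704°, shortest Δλ = 36.169° (east) — does not cross 180°.
Leg 4: -89.704° → -45.672°, shortest Δλ = 44.032° (east) — does not cross 180°.
Leg 5: -45.672° → -101.699°, shortest Δλ = -56.027° (west) — does not cross 180°.
Leg 6: -101.699° → -135.460°, shortest Δλ = -33.761° (west) — does not cross 180°.
Total crossings: 2.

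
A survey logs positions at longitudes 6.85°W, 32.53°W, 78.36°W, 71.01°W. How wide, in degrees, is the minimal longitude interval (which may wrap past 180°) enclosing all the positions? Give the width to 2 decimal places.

Sort the longitudes: -78.36°, -71.01°, -32.53°, -6.85°.
Eastward gaps between consecutive values (wrapping around): 7.35°, 38.48°, 25.68°, 288.49°.
Largest gap = 288.49° ⇒ minimal covering band is its complement: 360° − 288.49° = 71.51°.
Band runs from -78.36° eastward to -6.85°.

71.51°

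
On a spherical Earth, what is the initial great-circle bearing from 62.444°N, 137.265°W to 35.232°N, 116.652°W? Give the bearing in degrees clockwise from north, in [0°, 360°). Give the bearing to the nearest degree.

145°

Δλ = -116.652 − -137.265 = 20.613°.
θ = atan2( sin Δλ · cos φ₂ , cos φ₁ · sin φ₂ − sin φ₁ · cos φ₂ · cos Δλ )
  = atan2(0.28757, -0.41092) = 145.016° → normalised to [0°, 360°): 145.016°.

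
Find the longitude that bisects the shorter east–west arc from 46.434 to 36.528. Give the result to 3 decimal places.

+41.481°

Signed shortest Δλ from +46.434° to +36.528° is -9.906°.
Midpoint longitude = +46.434° + (-9.906°)/2 = +46.434° − 4.953° = +41.481°.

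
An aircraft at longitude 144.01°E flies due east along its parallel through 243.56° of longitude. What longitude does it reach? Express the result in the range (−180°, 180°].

Start at +144.01°; shift +243.56° → +387.57°.
+387.57° lies outside (−180°, 180°]; subtract 360° → +27.57°.

27.57°E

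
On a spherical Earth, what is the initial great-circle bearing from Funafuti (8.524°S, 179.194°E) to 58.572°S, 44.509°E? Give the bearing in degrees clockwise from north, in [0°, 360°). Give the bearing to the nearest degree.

202°

Δλ = 44.509 − 179.194 = -134.685°.
θ = atan2( sin Δλ · cos φ₂ , cos φ₁ · sin φ₂ − sin φ₁ · cos φ₂ · cos Δλ )
  = atan2(-0.37073, -0.89822) = -157.572° → normalised to [0°, 360°): 202.428°.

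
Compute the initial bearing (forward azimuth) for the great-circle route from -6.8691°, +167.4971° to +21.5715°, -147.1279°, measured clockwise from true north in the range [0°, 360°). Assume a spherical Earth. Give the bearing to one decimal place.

56.2°

Δλ = -147.1279 − 167.4971 = -314.6250°; wrapped into (−180°, 180°]: 45.3750°.
θ = atan2( sin Δλ · cos φ₂ , cos φ₁ · sin φ₂ − sin φ₁ · cos φ₂ · cos Δλ )
  = atan2(0.66187, 0.44315) = 56.196° → normalised to [0°, 360°): 56.196°.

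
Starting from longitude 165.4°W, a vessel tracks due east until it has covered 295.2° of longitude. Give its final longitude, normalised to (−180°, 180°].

Start at -165.4°; shift +295.2° → +129.8°.
+129.8° already lies in (−180°, 180°].

129.8°E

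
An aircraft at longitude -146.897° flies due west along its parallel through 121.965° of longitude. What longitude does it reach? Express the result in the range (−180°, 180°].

Start at -146.897°; shift −121.965° → -268.862°.
-268.862° lies outside (−180°, 180°]; add 360° → +91.138°.

+91.138°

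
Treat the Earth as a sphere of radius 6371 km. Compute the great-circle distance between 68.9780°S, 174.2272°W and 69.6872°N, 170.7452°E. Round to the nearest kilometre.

15460 km

Δλ = 170.7452 − -174.2272 = 344.9724°; wrapped into (−180°, 180°]: -15.0276°.
Δφ = 69.6872 − -68.9780 = 138.6652°.
a = sin²(Δφ/2) + cos φ₁ · cos φ₂ · sin²(Δλ/2) = 0.877561.
c = 2·atan2(√a, √(1−a)) = 2.42664 rad → d = 6371·c ≈ 15460.10 km.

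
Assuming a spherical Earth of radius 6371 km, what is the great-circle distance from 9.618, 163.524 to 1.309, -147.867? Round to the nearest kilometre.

Δλ = -147.867 − 163.524 = -311.391°; wrapped into (−180°, 180°]: 48.609°.
Δφ = 1.309 − 9.618 = -8.309°.
a = sin²(Δφ/2) + cos φ₁ · cos φ₂ · sin²(Δλ/2) = 0.172227.
c = 2·atan2(√a, √(1−a)) = 0.85589 rad → d = 6371·c ≈ 5452.88 km.

5453 km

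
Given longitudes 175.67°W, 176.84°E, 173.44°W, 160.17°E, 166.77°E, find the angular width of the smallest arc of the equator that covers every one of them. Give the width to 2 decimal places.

Sort the longitudes: -175.67°, -173.44°, +160.17°, +166.77°, +176.84°.
Eastward gaps between consecutive values (wrapping around): 2.23°, 333.61°, 6.60°, 10.07°, 7.49°.
Largest gap = 333.61° ⇒ minimal covering band is its complement: 360° − 333.61° = 26.39°.
Band runs from +160.17° eastward to -173.44°, crossing the antimeridian.

26.39°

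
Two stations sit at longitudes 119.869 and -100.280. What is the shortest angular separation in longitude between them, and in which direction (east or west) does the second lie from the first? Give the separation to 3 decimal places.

Raw difference: -100.280 − 119.869 = -220.149°.
Normalise into (−180°, 180°]: -220.149° + 360° = 139.851°.
Positive ⇒ the second point lies to the east; separation 139.851°.

139.851° east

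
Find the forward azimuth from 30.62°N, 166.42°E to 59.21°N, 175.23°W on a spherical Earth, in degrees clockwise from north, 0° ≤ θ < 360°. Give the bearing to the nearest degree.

Δλ = -175.23 − 166.42 = -341.65°; wrapped into (−180°, 180°]: 18.35°.
θ = atan2( sin Δλ · cos φ₂ , cos φ₁ · sin φ₂ − sin φ₁ · cos φ₂ · cos Δλ )
  = atan2(0.16115, 0.49180) = 18.143° → normalised to [0°, 360°): 18.143°.

18°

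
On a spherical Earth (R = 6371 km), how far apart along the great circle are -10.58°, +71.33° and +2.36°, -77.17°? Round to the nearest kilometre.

Δλ = -77.17 − 71.33 = -148.50°.
Δφ = 2.36 − -10.58 = 12.94°.
a = sin²(Δφ/2) + cos φ₁ · cos φ₂ · sin²(Δλ/2) = 0.922497.
c = 2·atan2(√a, √(1−a)) = 2.57735 rad → d = 6371·c ≈ 16420.31 km.

16420 km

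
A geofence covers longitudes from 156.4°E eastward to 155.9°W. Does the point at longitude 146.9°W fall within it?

Band width going east from +156.4° to -155.9°: ((-155.9 − 156.4) mod 360) = 47.7°.
Offset of -146.9° east of the west edge: ((-146.9 − 156.4) mod 360) = 56.7°.
56.7° > 47.7° ⇒ outside.

No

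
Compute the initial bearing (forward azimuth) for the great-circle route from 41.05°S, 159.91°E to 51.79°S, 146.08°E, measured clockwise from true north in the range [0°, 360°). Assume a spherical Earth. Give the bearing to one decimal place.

216.7°

Δλ = 146.08 − 159.91 = -13.83°.
θ = atan2( sin Δλ · cos φ₂ , cos φ₁ · sin φ₂ − sin φ₁ · cos φ₂ · cos Δλ )
  = atan2(-0.14786, -0.19813) = -143.267° → normalised to [0°, 360°): 216.733°.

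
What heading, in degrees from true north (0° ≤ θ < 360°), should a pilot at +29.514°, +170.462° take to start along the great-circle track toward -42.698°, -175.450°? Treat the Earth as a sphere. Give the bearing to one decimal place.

169.2°

Δλ = -175.450 − 170.462 = -345.912°; wrapped into (−180°, 180°]: 14.088°.
θ = atan2( sin Δλ · cos φ₂ , cos φ₁ · sin φ₂ − sin φ₁ · cos φ₂ · cos Δλ )
  = atan2(0.17889, -0.94130) = 169.239° → normalised to [0°, 360°): 169.239°.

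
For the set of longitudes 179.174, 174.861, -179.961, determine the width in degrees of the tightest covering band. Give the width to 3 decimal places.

Sort the longitudes: -179.961°, +174.861°, +179.174°.
Eastward gaps between consecutive values (wrapping around): 354.822°, 4.313°, 0.865°.
Largest gap = 354.822° ⇒ minimal covering band is its complement: 360° − 354.822° = 5.178°.
Band runs from +174.861° eastward to -179.961°, crossing the antimeridian.

5.178°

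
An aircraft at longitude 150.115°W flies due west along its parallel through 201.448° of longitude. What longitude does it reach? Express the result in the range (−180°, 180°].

Start at -150.115°; shift −201.448° → -351.563°.
-351.563° lies outside (−180°, 180°]; add 360° → +8.437°.

8.437°E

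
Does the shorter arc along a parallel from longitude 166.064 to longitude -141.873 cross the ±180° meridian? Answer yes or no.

Yes

Naïve |-141.873 − 166.064| = 307.937° > 180°, so the shorter arc goes the other way round — across 180°.
Signed shortest Δλ = ((-141.873 − 166.064 + 180) mod 360) − 180 = 52.063°.
Going east by 52.063° from +166.064° passes through 180° before reaching -141.873°.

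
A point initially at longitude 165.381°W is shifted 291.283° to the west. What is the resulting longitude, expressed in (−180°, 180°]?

Start at -165.381°; shift −291.283° → -456.664°.
-456.664° lies outside (−180°, 180°]; add 360° → -96.664°.

96.664°W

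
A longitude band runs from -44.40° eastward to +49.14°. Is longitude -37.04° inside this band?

Band width going east from -44.40° to +49.14°: ((49.14 − -44.40) mod 360) = 93.54°.
Offset of -37.04° east of the west edge: ((-37.04 − -44.40) mod 360) = 7.36°.
7.36° ≤ 93.54° ⇒ inside.

Yes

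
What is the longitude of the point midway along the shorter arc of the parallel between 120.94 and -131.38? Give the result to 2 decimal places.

Signed shortest Δλ from +120.94° to -131.38° is +107.68°.
Midpoint longitude = +120.94° + (+107.68°)/2 = +120.94° + 53.84° = +174.78°.
(The naïve average (+120.94 + -131.38)/2 = -5.22° is on the wrong side of the globe.)

+174.78°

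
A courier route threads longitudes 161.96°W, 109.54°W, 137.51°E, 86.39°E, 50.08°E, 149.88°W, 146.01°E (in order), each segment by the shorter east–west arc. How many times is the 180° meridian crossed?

3

Leg 1: -161.96° → -109.54°, shortest Δλ = 52.42° (east) — does not cross 180°.
Leg 2: -109.54° → +137.51°, shortest Δλ = -112.95° (west) — crosses 180°.
Leg 3: +137.51° → +86.39°, shortest Δλ = -51.12° (west) — does not cross 180°.
Leg 4: +86.39° → +50.08°, shortest Δλ = -36.31° (west) — does not cross 180°.
Leg 5: +50.08° → -149.88°, shortest Δλ = 160.04° (east) — crosses 180°.
Leg 6: -149.88° → +146.01°, shortest Δλ = -64.11° (west) — crosses 180°.
Total crossings: 3.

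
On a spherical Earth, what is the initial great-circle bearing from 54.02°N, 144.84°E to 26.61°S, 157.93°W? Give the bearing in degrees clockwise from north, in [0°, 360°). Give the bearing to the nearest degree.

Δλ = -157.93 − 144.84 = -302.77°; wrapped into (−180°, 180°]: 57.23°.
θ = atan2( sin Δλ · cos φ₂ , cos φ₁ · sin φ₂ − sin φ₁ · cos φ₂ · cos Δλ )
  = atan2(0.75178, -0.65476) = 131.054° → normalised to [0°, 360°): 131.054°.

131°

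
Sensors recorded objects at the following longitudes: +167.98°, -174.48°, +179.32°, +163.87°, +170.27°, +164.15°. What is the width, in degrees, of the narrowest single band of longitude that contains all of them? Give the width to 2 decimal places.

21.65°

Sort the longitudes: -174.48°, +163.87°, +164.15°, +167.98°, +170.27°, +179.32°.
Eastward gaps between consecutive values (wrapping around): 338.35°, 0.28°, 3.83°, 2.29°, 9.05°, 6.20°.
Largest gap = 338.35° ⇒ minimal covering band is its complement: 360° − 338.35° = 21.65°.
Band runs from +163.87° eastward to -174.48°, crossing the antimeridian.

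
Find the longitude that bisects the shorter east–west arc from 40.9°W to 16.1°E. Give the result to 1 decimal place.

Signed shortest Δλ from -40.9° to +16.1° is +57.0°.
Midpoint longitude = -40.9° + (+57.0°)/2 = -40.9° + 28.5° = -12.4°.

12.4°W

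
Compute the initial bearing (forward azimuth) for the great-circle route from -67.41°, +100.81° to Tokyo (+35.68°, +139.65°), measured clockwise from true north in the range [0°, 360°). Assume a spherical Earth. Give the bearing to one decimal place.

Δλ = 139.65 − 100.81 = 38.84°.
θ = atan2( sin Δλ · cos φ₂ , cos φ₁ · sin φ₂ − sin φ₁ · cos φ₂ · cos Δλ )
  = atan2(0.50942, 0.80820) = 32.224° → normalised to [0°, 360°): 32.224°.

32.2°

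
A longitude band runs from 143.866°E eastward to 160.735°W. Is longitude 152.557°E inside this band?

Yes

Band width going east from +143.866° to -160.735°: ((-160.735 − 143.866) mod 360) = 55.399°.
Offset of +152.557° east of the west edge: ((152.557 − 143.866) mod 360) = 8.691°.
8.691° ≤ 55.399° ⇒ inside.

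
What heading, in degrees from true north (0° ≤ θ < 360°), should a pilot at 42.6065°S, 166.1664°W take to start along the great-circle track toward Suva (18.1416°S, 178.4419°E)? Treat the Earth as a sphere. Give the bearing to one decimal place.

327.2°

Δλ = 178.4419 − -166.1664 = 344.6083°; wrapped into (−180°, 180°]: -15.3917°.
θ = atan2( sin Δλ · cos φ₂ , cos φ₁ · sin φ₂ − sin φ₁ · cos φ₂ · cos Δλ )
  = atan2(-0.25222, 0.39106) = -32.821° → normalised to [0°, 360°): 327.179°.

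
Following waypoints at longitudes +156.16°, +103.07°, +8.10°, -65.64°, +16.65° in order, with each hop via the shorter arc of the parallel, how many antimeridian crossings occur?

Leg 1: +156.16° → +103.07°, shortest Δλ = -53.09° (west) — does not cross 180°.
Leg 2: +103.07° → +8.10°, shortest Δλ = -94.97° (west) — does not cross 180°.
Leg 3: +8.10° → -65.64°, shortest Δλ = -73.74° (west) — does not cross 180°.
Leg 4: -65.64° → +16.65°, shortest Δλ = 82.29° (east) — does not cross 180°.
Total crossings: 0.

0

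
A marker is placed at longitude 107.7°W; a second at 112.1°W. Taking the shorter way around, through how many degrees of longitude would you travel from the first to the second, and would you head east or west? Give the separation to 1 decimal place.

4.4° west

Raw difference: -112.1 − -107.7 = -4.4°.
Normalise into (−180°, 180°]: -4.4° stays -4.4°.
Negative ⇒ the second point lies to the west; separation 4.4°.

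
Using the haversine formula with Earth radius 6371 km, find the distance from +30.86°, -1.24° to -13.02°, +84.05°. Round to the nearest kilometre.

Δλ = 84.05 − -1.24 = 85.29°.
Δφ = -13.02 − 30.86 = -43.88°.
a = sin²(Δφ/2) + cos φ₁ · cos φ₂ · sin²(Δλ/2) = 0.523443.
c = 2·atan2(√a, √(1−a)) = 1.61770 rad → d = 6371·c ≈ 10306.36 km.

10306 km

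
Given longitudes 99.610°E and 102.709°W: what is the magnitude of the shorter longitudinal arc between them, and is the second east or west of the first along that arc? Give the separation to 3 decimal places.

157.681° east

Raw difference: -102.709 − 99.610 = -202.319°.
Normalise into (−180°, 180°]: -202.319° + 360° = 157.681°.
Positive ⇒ the second point lies to the east; separation 157.681°.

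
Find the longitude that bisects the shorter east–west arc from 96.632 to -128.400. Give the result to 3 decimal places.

Signed shortest Δλ from +96.632° to -128.400° is +134.968°.
Midpoint longitude = +96.632° + (+134.968°)/2 = +96.632° + 67.484° = +164.116°.
(The naïve average (+96.632 + -128.400)/2 = -15.884° is on the wrong side of the globe.)

+164.116°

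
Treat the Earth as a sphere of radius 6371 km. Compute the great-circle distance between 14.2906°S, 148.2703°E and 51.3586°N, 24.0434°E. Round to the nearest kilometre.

Δλ = 24.0434 − 148.2703 = -124.2269°.
Δφ = 51.3586 − -14.2906 = 65.6492°.
a = sin²(Δφ/2) + cos φ₁ · cos φ₂ · sin²(Δλ/2) = 0.766581.
c = 2·atan2(√a, √(1−a)) = 2.13313 rad → d = 6371·c ≈ 13590.18 km.

13590 km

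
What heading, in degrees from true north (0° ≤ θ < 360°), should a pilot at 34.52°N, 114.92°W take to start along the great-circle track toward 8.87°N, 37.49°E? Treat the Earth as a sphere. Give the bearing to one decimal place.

Δλ = 37.49 − -114.92 = 152.41°.
θ = atan2( sin Δλ · cos φ₂ , cos φ₁ · sin φ₂ − sin φ₁ · cos φ₂ · cos Δλ )
  = atan2(0.45760, 0.62329) = 36.285° → normalised to [0°, 360°): 36.285°.

36.3°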